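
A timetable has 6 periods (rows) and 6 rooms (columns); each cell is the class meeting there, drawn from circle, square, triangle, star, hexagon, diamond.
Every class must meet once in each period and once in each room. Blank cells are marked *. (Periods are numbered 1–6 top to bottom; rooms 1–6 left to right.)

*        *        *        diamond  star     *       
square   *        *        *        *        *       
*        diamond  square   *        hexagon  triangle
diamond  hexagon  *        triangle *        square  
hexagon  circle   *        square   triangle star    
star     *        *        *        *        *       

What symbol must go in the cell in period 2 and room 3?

Period 3, room 1: period 3 has {square, triangle, hexagon, diamond} and room 1 has {square, star, hexagon, diamond}, leaving only circle.
Period 1, room 1: period 1 has {star, diamond} and room 1 has {circle, square, star, hexagon, diamond}, leaving only triangle.
Period 1, room 2: period 1 has {triangle, star, diamond} and room 2 has {circle, hexagon, diamond}, leaving only square.
Period 3, room 4: period 3 has {circle, square, triangle, hexagon, diamond} and room 4 has {square, triangle, diamond}, leaving only star.
Period 4, room 5: period 4 has {square, triangle, hexagon, diamond} and room 5 has {triangle, star, hexagon}, leaving only circle.
Period 2, room 5: period 2 has {square} and room 5 has {circle, triangle, star, hexagon}, leaving only diamond.
Period 4, room 3: period 4 has {circle, square, triangle, hexagon, diamond} and room 3 has {square}, leaving only star.
Period 5, room 3: period 5 has {circle, square, triangle, star, hexagon} and room 3 has {square, star}, leaving only diamond.
Period 6, room 2: period 6 has {star} and room 2 has {circle, square, hexagon, diamond}, leaving only triangle.
Period 2, room 2: period 2 has {square, diamond} and room 2 has {circle, square, triangle, hexagon, diamond}, leaving only star.
Period 6, room 5: period 6 has {triangle, star} and room 5 has {circle, triangle, star, hexagon, diamond}, leaving only square.
Period 2, room 3 is narrowed to {circle, triangle, hexagon}.
If it were circle, then period 6, room 3 would be left with no valid symbol.
If it were hexagon, then period 6, room 3 would be left with no valid symbol.
So period 2, room 3 must be triangle.

triangle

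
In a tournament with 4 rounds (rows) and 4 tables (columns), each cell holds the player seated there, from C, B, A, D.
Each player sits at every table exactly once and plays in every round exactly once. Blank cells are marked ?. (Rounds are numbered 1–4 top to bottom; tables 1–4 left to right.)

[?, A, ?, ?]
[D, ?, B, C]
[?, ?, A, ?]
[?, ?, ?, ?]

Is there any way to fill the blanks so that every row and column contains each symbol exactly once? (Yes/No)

No

Round 2, table 2: round 2 together with table 2 already contain {C, B, A, D} — every symbol — so nothing can go there. The grid has no valid completion.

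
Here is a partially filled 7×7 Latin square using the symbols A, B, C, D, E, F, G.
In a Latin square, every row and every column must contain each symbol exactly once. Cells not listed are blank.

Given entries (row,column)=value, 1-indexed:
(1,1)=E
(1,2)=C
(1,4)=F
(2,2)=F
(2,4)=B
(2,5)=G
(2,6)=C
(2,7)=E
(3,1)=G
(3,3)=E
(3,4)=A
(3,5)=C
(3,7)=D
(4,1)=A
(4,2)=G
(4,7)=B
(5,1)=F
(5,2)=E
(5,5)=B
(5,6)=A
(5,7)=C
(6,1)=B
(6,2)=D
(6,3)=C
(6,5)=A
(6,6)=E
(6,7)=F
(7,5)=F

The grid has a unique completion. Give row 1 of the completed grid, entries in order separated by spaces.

E C B F D G A

Row 1, column 5: row 1 has {C, E, F} and column 5 has {A, B, C, F, G}, leaving only D.
Row 2, column 1: row 2 has {B, C, E, F, G} and column 1 has {A, B, E, F, G}, leaving only D.
Row 2, column 3: row 2 has {B, C, D, E, F, G} and column 3 has {C, E}, leaving only A.
Row 3, column 2: row 3 has {A, C, D, E, G} and column 2 has {C, D, E, F, G}, leaving only B.
Row 3, column 6: row 3 has {A, B, C, D, E, G} and column 6 has {A, C, E}, leaving only F.
Row 4, column 5: row 4 has {A, B, G} and column 5 has {A, B, C, D, F, G}, leaving only E.
Row 4, column 6: row 4 has {A, B, E, G} and column 6 has {A, C, E, F}, leaving only D.
Row 4, column 3: row 4 has {A, B, D, E, G} and column 3 has {A, C, E}, leaving only F.
Row 4, column 4: row 4 has {A, B, D, E, F, G} and column 4 has {A, B, F}, leaving only C.
Row 6, column 4: row 6 has {A, B, C, D, E, F} and column 4 has {A, B, C, F}, leaving only G.
Row 5, column 4: row 5 has {A, B, C, E, F} and column 4 has {A, B, C, F, G}, leaving only D.
Row 5, column 3: row 5 has {A, B, C, D, E, F} and column 3 has {A, C, E, F}, leaving only G.
Row 1, column 3: row 1 has {C, D, E, F} and column 3 has {A, C, E, F, G}, leaving only B.
Row 1, column 6: row 1 has {B, C, D, E, F} and column 6 has {A, C, D, E, F}, leaving only G.
Row 1, column 7: row 1 has {B, C, D, E, F, G} and column 7 has {B, C, D, E, F}, leaving only A.
So row 1 reads: E C B F D G A.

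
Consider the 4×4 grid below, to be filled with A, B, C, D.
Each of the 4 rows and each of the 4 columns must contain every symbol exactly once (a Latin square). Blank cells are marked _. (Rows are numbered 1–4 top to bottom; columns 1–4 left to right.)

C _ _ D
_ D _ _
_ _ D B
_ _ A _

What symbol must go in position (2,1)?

B

Row 1, column 3: row 1 has {C, D} and column 3 has {A, D}, leaving only B.
Row 1, column 2: row 1 has {B, C, D} and column 2 has {D}, leaving only A.
Row 2, column 3: row 2 has {D} and column 3 has {A, B, D}, leaving only C.
Row 2, column 4: row 2 has {C, D} and column 4 has {B, D}, leaving only A.
Row 2 already has {A, C, D} and column 1 already has {C}, so row 2, column 1 must be B.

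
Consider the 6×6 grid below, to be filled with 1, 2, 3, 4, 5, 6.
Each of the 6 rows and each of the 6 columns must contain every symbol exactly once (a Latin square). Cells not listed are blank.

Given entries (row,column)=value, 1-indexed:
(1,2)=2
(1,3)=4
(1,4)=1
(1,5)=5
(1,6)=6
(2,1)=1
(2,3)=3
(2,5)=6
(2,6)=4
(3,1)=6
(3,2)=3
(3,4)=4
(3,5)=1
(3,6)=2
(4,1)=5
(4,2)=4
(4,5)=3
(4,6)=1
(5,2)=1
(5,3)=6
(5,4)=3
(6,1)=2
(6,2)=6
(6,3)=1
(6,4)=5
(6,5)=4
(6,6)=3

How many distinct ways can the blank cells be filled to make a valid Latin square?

1

Row 1, column 1: eliminating its row and column leaves {3}.
Row 2, column 2: eliminating its row and column leaves {5}.
Row 2, column 4: eliminating its row and column leaves {2}.
Row 3, column 3: eliminating its row and column leaves {5}.
Row 4, column 3: eliminating its row and column leaves {2}.
Row 4, column 4: eliminating its row and column leaves {2, 6}.
Row 5, column 1: eliminating its row and column leaves {4}.
Row 5, column 5: eliminating its row and column leaves {2}.
Row 5, column 6: eliminating its row and column leaves {5}.
Only one assignment across all blanks avoids any row or column repeat, giving 1 completion.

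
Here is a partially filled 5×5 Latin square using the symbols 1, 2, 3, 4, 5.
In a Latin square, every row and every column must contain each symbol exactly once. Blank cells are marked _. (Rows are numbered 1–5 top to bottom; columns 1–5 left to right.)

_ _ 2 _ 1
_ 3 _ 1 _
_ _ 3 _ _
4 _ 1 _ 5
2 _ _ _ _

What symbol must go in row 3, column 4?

2

Row 2, column 1: row 2 has {1, 3} and column 1 has {2, 4}, leaving only 5.
Row 1, column 1: row 1 has {1, 2} and column 1 has {2, 4, 5}, leaving only 3.
Row 2, column 3: row 2 has {1, 3, 5} and column 3 has {1, 2, 3}, leaving only 4.
Row 2, column 5: row 2 has {1, 3, 4, 5} and column 5 has {1, 5}, leaving only 2.
Row 3, column 1: row 3 has {3} and column 1 has {2, 3, 4, 5}, leaving only 1.
Row 3, column 5: row 3 has {1, 3} and column 5 has {1, 2, 5}, leaving only 4.
Row 4, column 2: row 4 has {1, 4, 5} and column 2 has {3}, leaving only 2.
Row 3, column 2: row 3 has {1, 3, 4} and column 2 has {2, 3}, leaving only 5.
Row 3 already has {1, 3, 4, 5} and column 4 already has {1}, so row 3, column 4 must be 2.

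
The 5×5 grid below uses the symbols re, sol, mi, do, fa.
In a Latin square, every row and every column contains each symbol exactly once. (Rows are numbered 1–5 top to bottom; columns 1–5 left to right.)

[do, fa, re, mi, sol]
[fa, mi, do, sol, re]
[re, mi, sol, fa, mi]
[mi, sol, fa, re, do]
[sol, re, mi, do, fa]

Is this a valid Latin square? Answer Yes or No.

No

Row 3 contains mi twice (at columns 2 and 5), so it is not a permutation.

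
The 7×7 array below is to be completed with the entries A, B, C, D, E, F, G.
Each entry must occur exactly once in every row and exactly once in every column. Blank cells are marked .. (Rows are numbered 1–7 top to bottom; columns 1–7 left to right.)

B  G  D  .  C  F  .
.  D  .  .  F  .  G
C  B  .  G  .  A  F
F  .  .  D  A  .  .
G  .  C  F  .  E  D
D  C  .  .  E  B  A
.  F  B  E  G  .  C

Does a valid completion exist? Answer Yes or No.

No

Row 6, column 4: row 6 together with column 4 already contain {A, B, C, D, E, F, G} — every symbol — so nothing can go there. The grid has no valid completion.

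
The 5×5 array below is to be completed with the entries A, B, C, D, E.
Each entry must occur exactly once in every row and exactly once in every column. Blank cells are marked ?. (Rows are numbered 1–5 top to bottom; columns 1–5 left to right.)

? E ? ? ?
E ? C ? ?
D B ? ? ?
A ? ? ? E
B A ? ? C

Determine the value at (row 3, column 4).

Row 1, column 1: row 1 has {E} and column 1 has {A, B, D, E}, leaving only C.
Row 2, column 2: row 2 has {C, E} and column 2 has {A, B, E}, leaving only D.
Row 3, column 5: row 3 has {B, D} and column 5 has {C, E}, leaving only A.
Row 2, column 5: row 2 has {C, D, E} and column 5 has {A, C, E}, leaving only B.
Row 1, column 5: row 1 has {C, E} and column 5 has {A, B, C, E}, leaving only D.
Row 2, column 4: row 2 has {B, C, D, E} and column 4 has {}, leaving only A.
Row 1, column 4: row 1 has {C, D, E} and column 4 has {A}, leaving only B.
Row 1, column 3: row 1 has {B, C, D, E} and column 3 has {C}, leaving only A.
Row 3, column 3: row 3 has {A, B, D} and column 3 has {A, C}, leaving only E.
Row 3 already has {A, B, D, E} and column 4 already has {A, B}, so row 3, column 4 must be C.

C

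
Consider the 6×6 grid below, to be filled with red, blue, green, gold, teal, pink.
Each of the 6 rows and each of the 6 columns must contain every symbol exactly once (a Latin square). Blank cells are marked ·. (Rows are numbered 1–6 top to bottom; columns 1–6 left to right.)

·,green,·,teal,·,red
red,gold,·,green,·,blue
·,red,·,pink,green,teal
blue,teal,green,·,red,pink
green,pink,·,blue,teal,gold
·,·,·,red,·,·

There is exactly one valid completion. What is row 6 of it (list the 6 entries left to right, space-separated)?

teal blue pink red gold green

Row 6, column 2: row 6 has {red} and column 2 has {red, green, gold, teal, pink}, leaving only blue.
Row 6, column 6: row 6 has {red, blue} and column 6 has {red, blue, gold, teal, pink}, leaving only green.
Row 2, column 5: row 2 has {red, blue, green, gold} and column 5 has {red, green, teal}, leaving only pink.
Row 6, column 5: row 6 has {red, blue, green} and column 5 has {red, green, teal, pink}, leaving only gold.
Row 1, column 5: row 1 has {red, green, teal} and column 5 has {red, green, gold, teal, pink}, leaving only blue.
Row 2, column 3: row 2 has {red, blue, green, gold, pink} and column 3 has {green}, leaving only teal.
Row 6, column 3: row 6 has {red, blue, green, gold} and column 3 has {green, teal}, leaving only pink.
Row 6, column 1: row 6 has {red, blue, green, gold, pink} and column 1 has {red, blue, green}, leaving only teal.
So row 6 reads: teal blue pink red gold green.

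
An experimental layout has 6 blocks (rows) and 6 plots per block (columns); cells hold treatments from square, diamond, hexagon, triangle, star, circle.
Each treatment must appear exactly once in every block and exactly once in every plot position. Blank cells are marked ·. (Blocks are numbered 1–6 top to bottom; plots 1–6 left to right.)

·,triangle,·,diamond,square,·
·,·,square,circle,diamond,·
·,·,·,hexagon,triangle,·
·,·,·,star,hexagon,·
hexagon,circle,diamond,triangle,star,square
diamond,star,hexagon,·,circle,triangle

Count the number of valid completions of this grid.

3

Block 1, plot 1: eliminating its block and plot leaves {star, circle}.
Block 1, plot 3: eliminating its block and plot leaves {star, circle}.
Block 1, plot 6: eliminating its block and plot leaves {hexagon, star, circle}.
Block 2, plot 1: eliminating its block and plot leaves {triangle, star}.
Block 2, plot 2: eliminating its block and plot leaves {hexagon}.
Block 2, plot 6: eliminating its block and plot leaves {hexagon, star}.
Block 3, plot 1: eliminating its block and plot leaves {square, star, circle}.
Block 3, plot 2: eliminating its block and plot leaves {square, diamond}.
Block 3, plot 3: eliminating its block and plot leaves {star, circle}.
Block 3, plot 6: eliminating its block and plot leaves {diamond, star, circle}.
Block 4, plot 1: eliminating its block and plot leaves {square, triangle, circle}.
Block 4, plot 2: eliminating its block and plot leaves {square, diamond}.
Block 4, plot 3: eliminating its block and plot leaves {triangle, circle}.
Block 4, plot 6: eliminating its block and plot leaves {diamond, circle}.
Block 6, plot 4: eliminating its block and plot leaves {square}.
Enumerating the assignments across these blanks that avoid any block or plot repeat gives 3 completions.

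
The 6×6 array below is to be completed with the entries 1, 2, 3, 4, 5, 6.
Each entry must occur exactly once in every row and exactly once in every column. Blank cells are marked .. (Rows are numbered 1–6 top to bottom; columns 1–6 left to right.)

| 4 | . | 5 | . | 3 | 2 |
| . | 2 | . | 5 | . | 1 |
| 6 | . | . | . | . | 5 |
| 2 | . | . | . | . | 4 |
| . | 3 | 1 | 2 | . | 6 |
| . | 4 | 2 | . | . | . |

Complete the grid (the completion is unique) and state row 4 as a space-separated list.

Row 2, column 1: row 2 has {1, 2, 5} and column 1 has {2, 4, 6}, leaving only 3.
Row 3, column 2: row 3 has {5, 6} and column 2 has {2, 3, 4}, leaving only 1.
Row 1, column 2: row 1 has {2, 3, 4, 5} and column 2 has {1, 2, 3, 4}, leaving only 6.
Row 4, column 2: row 4 has {2, 4} and column 2 has {1, 2, 3, 4, 6}, leaving only 5.
Row 1, column 4: row 1 has {2, 3, 4, 5, 6} and column 4 has {2, 5}, leaving only 1.
Row 5, column 1: row 5 has {1, 2, 3, 6} and column 1 has {2, 3, 4, 6}, leaving only 5.
Row 5, column 5: row 5 has {1, 2, 3, 5, 6} and column 5 has {3}, leaving only 4.
Row 2, column 5: row 2 has {1, 2, 3, 5} and column 5 has {3, 4}, leaving only 6.
Row 4, column 5: row 4 has {2, 4, 5} and column 5 has {3, 4, 6}, leaving only 1.
Row 2, column 3: row 2 has {1, 2, 3, 5, 6} and column 3 has {1, 2, 5}, leaving only 4.
Row 3, column 3: row 3 has {1, 5, 6} and column 3 has {1, 2, 4, 5}, leaving only 3.
Row 4, column 3: row 4 has {1, 2, 4, 5} and column 3 has {1, 2, 3, 4, 5}, leaving only 6.
Row 4, column 4: row 4 has {1, 2, 4, 5, 6} and column 4 has {1, 2, 5}, leaving only 3.
So row 4 reads: 2 5 6 3 1 4.

2 5 6 3 1 4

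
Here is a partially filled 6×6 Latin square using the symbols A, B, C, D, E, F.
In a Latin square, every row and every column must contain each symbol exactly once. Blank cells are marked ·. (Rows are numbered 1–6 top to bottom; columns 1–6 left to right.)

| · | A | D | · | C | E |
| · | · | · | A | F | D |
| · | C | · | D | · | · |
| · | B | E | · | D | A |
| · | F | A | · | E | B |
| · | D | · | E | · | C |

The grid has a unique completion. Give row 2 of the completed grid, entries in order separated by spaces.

B E C A F D

Row 2, column 2: row 2 has {A, D, F} and column 2 has {A, B, C, D, F}, leaving only E.
Row 3, column 6: row 3 has {C, D} and column 6 has {A, B, C, D, E}, leaving only F.
Row 3, column 3: row 3 has {C, D, F} and column 3 has {A, D, E}, leaving only B.
Row 2, column 3: row 2 has {A, D, E, F} and column 3 has {A, B, D, E}, leaving only C.
Row 2, column 1: row 2 has {A, C, D, E, F} and column 1 has {}, leaving only B.
So row 2 reads: B E C A F D.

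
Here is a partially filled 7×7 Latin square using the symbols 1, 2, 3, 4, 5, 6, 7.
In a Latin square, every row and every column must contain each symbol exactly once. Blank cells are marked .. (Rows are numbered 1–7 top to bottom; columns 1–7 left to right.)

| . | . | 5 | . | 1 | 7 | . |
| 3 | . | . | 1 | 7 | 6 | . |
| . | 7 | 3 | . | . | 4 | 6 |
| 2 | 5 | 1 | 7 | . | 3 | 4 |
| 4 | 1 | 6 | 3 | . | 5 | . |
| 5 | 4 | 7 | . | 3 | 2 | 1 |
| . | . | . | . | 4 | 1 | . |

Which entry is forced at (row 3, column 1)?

1

Row 3 already has {3, 4, 6, 7} and column 1 already has {2, 3, 4, 5}, so row 3, column 1 must be 1.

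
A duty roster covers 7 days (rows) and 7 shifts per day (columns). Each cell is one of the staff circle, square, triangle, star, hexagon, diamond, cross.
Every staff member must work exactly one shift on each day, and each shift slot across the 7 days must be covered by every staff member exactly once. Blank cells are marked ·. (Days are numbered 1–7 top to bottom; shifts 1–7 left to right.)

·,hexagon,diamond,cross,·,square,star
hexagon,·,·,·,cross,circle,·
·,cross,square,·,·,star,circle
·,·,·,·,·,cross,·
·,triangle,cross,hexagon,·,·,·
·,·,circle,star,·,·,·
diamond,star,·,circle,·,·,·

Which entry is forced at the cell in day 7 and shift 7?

cross

Day 3, shift 1: day 3 has {circle, square, star, cross} and shift 1 has {hexagon, diamond}, leaving only triangle.
Day 1, shift 1: day 1 has {square, star, hexagon, diamond, cross} and shift 1 has {triangle, hexagon, diamond}, leaving only circle.
Day 1, shift 5: day 1 has {circle, square, star, hexagon, diamond, cross} and shift 5 has {cross}, leaving only triangle.
Day 3, shift 4: day 3 has {circle, square, triangle, star, cross} and shift 4 has {circle, star, hexagon, cross}, leaving only diamond.
Day 3, shift 5: day 3 has {circle, square, triangle, star, diamond, cross} and shift 5 has {triangle, cross}, leaving only hexagon.
Day 5, shift 6: day 5 has {triangle, hexagon, cross} and shift 6 has {circle, square, star, cross}, leaving only diamond.
Day 5, shift 7: day 5 has {triangle, hexagon, diamond, cross} and shift 7 has {circle, star}, leaving only square.
Day 5, shift 1: day 5 has {square, triangle, hexagon, diamond, cross} and shift 1 has {circle, triangle, hexagon, diamond}, leaving only star.
Day 4, shift 1: day 4 has {cross} and shift 1 has {circle, triangle, star, hexagon, diamond}, leaving only square.
Day 4, shift 4: day 4 has {square, cross} and shift 4 has {circle, star, hexagon, diamond, cross}, leaving only triangle.
Day 2, shift 4: day 2 has {circle, hexagon, cross} and shift 4 has {circle, triangle, star, hexagon, diamond, cross}, leaving only square.
Day 2, shift 2: day 2 has {circle, square, hexagon, cross} and shift 2 has {triangle, star, hexagon, cross}, leaving only diamond.
Day 2, shift 7: day 2 has {circle, square, hexagon, diamond, cross} and shift 7 has {circle, square, star}, leaving only triangle.
Day 2, shift 3: day 2 has {circle, square, triangle, hexagon, diamond, cross} and shift 3 has {circle, square, diamond, cross}, leaving only star.
Day 4, shift 2: day 4 has {square, triangle, cross} and shift 2 has {triangle, star, hexagon, diamond, cross}, leaving only circle.
Day 4, shift 3: day 4 has {circle, square, triangle, cross} and shift 3 has {circle, square, star, diamond, cross}, leaving only hexagon.
Day 4, shift 7: day 4 has {circle, square, triangle, hexagon, cross} and shift 7 has {circle, square, triangle, star}, leaving only diamond.
Day 4, shift 5: day 4 has {circle, square, triangle, hexagon, diamond, cross} and shift 5 has {triangle, hexagon, cross}, leaving only star.
Day 5, shift 5: day 5 has {square, triangle, star, hexagon, diamond, cross} and shift 5 has {triangle, star, hexagon, cross}, leaving only circle.
Day 6, shift 1: day 6 has {circle, star} and shift 1 has {circle, square, triangle, star, hexagon, diamond}, leaving only cross.
Day 6, shift 2: day 6 has {circle, star, cross} and shift 2 has {circle, triangle, star, hexagon, diamond, cross}, leaving only square.
Day 6, shift 5: day 6 has {circle, square, star, cross} and shift 5 has {circle, triangle, star, hexagon, cross}, leaving only diamond.
Day 6, shift 7: day 6 has {circle, square, star, diamond, cross} and shift 7 has {circle, square, triangle, star, diamond}, leaving only hexagon.
Day 7 already has {circle, star, diamond} and shift 7 already has {circle, square, triangle, star, hexagon, diamond}, so day 7, shift 7 must be cross.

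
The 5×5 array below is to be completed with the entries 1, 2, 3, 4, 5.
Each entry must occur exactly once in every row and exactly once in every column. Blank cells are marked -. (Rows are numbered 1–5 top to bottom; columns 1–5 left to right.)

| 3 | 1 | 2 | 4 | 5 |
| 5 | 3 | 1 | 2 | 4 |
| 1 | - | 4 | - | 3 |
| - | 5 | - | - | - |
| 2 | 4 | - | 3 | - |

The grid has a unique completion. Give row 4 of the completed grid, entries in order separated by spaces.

Row 4, column 1: row 4 has {5} and column 1 has {1, 2, 3, 5}, leaving only 4.
Row 4, column 3: row 4 has {4, 5} and column 3 has {1, 2, 4}, leaving only 3.
Row 4, column 4: row 4 has {3, 4, 5} and column 4 has {2, 3, 4}, leaving only 1.
Row 4, column 5: row 4 has {1, 3, 4, 5} and column 5 has {3, 4, 5}, leaving only 2.
So row 4 reads: 4 5 3 1 2.

4 5 3 1 2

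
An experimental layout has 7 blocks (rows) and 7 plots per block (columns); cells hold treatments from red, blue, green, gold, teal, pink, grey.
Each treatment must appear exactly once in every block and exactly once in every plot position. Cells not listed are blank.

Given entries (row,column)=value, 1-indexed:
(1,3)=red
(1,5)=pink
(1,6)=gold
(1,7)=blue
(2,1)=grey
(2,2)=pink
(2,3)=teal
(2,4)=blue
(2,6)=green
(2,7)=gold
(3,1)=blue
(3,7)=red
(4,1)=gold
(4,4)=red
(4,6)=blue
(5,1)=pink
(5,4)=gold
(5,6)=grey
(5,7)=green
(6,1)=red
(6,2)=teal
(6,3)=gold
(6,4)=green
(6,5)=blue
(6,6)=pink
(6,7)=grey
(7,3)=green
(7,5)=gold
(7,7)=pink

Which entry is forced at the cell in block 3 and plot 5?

green

Block 2, plot 5: block 2 has {blue, green, gold, teal, pink, grey} and plot 5 has {blue, gold, pink}, leaving only red.
Block 3, plot 6: block 3 has {red, blue} and plot 6 has {blue, green, gold, pink, grey}, leaving only teal.
Block 4, plot 7: block 4 has {red, blue, gold} and plot 7 has {red, blue, green, gold, pink, grey}, leaving only teal.
Block 5, plot 3: block 5 has {green, gold, pink, grey} and plot 3 has {red, green, gold, teal}, leaving only blue.
Block 5, plot 2: block 5 has {blue, green, gold, pink, grey} and plot 2 has {teal, pink}, leaving only red.
Block 5, plot 5: block 5 has {red, blue, green, gold, pink, grey} and plot 5 has {red, blue, gold, pink}, leaving only teal.
Block 7, plot 1: block 7 has {green, gold, pink} and plot 1 has {red, blue, gold, pink, grey}, leaving only teal.
Block 1, plot 1: block 1 has {red, blue, gold, pink} and plot 1 has {red, blue, gold, teal, pink, grey}, leaving only green.
Block 1, plot 2: block 1 has {red, blue, green, gold, pink} and plot 2 has {red, teal, pink}, leaving only grey.
Block 1, plot 4: block 1 has {red, blue, green, gold, pink, grey} and plot 4 has {red, blue, green, gold}, leaving only teal.
Block 4, plot 2: block 4 has {red, blue, gold, teal} and plot 2 has {red, teal, pink, grey}, leaving only green.
Block 3, plot 2: block 3 has {red, blue, teal} and plot 2 has {red, green, teal, pink, grey}, leaving only gold.
Block 4, plot 5: block 4 has {red, blue, green, gold, teal} and plot 5 has {red, blue, gold, teal, pink}, leaving only grey.
Block 3 already has {red, blue, gold, teal} and plot 5 already has {red, blue, gold, teal, pink, grey}, so block 3, plot 5 must be green.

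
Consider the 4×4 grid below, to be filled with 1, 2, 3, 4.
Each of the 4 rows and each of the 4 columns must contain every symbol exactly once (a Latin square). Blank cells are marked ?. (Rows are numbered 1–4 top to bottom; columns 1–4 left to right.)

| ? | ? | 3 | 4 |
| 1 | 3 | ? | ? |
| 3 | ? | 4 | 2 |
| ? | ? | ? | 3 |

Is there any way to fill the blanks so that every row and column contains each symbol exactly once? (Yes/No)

Row 2, column 4: row 2 together with column 4 already contain {1, 2, 3, 4} — every symbol — so nothing can go there. The grid has no valid completion.

No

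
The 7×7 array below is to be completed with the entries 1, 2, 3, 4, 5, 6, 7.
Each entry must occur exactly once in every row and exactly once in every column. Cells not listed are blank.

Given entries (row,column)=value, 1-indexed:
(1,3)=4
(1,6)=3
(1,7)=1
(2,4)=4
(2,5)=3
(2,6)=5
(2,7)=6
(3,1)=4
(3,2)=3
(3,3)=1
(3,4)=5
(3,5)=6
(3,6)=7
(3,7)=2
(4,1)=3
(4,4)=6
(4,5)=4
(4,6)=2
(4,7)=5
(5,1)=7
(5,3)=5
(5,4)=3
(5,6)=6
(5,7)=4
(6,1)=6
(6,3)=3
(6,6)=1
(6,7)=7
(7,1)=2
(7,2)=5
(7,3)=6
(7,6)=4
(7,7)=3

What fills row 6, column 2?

4

Row 1, column 1: row 1 has {1, 3, 4} and column 1 has {2, 3, 4, 6, 7}, leaving only 5.
Row 2, column 1: row 2 has {3, 4, 5, 6} and column 1 has {2, 3, 4, 5, 6, 7}, leaving only 1.
Row 4, column 3: row 4 has {2, 3, 4, 5, 6} and column 3 has {1, 3, 4, 5, 6}, leaving only 7.
Row 2, column 3: row 2 has {1, 3, 4, 5, 6} and column 3 has {1, 3, 4, 5, 6, 7}, leaving only 2.
Row 2, column 2: row 2 has {1, 2, 3, 4, 5, 6} and column 2 has {3, 5}, leaving only 7.
Row 4, column 2: row 4 has {2, 3, 4, 5, 6, 7} and column 2 has {3, 5, 7}, leaving only 1.
Row 5, column 2: row 5 has {3, 4, 5, 6, 7} and column 2 has {1, 3, 5, 7}, leaving only 2.
Row 6 already has {1, 3, 6, 7} and column 2 already has {1, 2, 3, 5, 7}, so row 6, column 2 must be 4.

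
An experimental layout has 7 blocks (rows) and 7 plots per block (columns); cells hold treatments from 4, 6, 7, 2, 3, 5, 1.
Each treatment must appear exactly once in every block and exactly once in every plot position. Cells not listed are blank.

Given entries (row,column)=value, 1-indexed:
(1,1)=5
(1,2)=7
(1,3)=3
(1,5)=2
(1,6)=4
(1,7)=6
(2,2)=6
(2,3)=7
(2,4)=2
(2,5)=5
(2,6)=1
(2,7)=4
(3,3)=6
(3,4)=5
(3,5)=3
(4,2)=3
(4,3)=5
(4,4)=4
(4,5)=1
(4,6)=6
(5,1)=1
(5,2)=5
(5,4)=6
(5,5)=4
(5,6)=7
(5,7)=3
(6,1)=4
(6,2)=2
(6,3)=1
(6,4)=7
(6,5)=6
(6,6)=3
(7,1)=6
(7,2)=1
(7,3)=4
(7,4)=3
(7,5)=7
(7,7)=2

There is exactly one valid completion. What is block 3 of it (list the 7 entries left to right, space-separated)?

7 4 6 5 3 2 1

Block 3, plot 2: block 3 has {6, 3, 5} and plot 2 has {6, 7, 2, 3, 5, 1}, leaving only 4.
Block 3, plot 6: block 3 has {4, 6, 3, 5} and plot 6 has {4, 6, 7, 3, 1}, leaving only 2.
Block 3, plot 1: block 3 has {4, 6, 2, 3, 5} and plot 1 has {4, 6, 5, 1}, leaving only 7.
Block 3, plot 7: block 3 has {4, 6, 7, 2, 3, 5} and plot 7 has {4, 6, 2, 3}, leaving only 1.
So block 3 reads: 7 4 6 5 3 2 1.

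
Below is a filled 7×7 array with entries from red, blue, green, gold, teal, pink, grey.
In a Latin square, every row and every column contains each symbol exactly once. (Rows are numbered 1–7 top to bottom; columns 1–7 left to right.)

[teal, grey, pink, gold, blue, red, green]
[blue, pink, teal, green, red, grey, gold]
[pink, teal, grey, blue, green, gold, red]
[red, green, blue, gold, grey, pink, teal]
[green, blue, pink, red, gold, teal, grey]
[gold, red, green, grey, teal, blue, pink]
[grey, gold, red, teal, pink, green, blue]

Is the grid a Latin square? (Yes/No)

Every row is a permutation, but column 4 contains gold twice (at rows 1 and 4).

No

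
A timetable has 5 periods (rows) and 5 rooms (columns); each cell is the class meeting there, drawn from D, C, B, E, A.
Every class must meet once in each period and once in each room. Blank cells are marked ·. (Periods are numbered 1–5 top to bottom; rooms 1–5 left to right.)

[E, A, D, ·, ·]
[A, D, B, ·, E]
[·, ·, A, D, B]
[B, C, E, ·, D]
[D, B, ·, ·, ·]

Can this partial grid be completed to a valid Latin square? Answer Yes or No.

No period or room among the givens repeats a symbol, and propagating forced cells runs into no contradiction.
One valid completion exists (for instance, E A D B C / A D B C E / C E A D B / B C E A D / D B C E A).

Yes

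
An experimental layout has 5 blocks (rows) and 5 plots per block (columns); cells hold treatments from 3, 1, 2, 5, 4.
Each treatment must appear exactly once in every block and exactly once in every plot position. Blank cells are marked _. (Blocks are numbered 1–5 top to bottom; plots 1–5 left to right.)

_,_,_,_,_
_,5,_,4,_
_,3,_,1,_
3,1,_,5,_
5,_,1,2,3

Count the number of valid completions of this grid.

Block 1, plot 1: eliminating its block and plot leaves {1, 2, 4}.
Block 1, plot 2: eliminating its block and plot leaves {2, 4}.
Block 1, plot 3: eliminating its block and plot leaves {3, 2, 5, 4}.
Block 1, plot 4: eliminating its block and plot leaves {3}.
Block 1, plot 5: eliminating its block and plot leaves {1, 2, 5, 4}.
Block 2, plot 1: eliminating its block and plot leaves {1, 2}.
Block 2, plot 3: eliminating its block and plot leaves {3, 2}.
Block 2, plot 5: eliminating its block and plot leaves {1, 2}.
Block 3, plot 1: eliminating its block and plot leaves {2, 4}.
Block 3, plot 3: eliminating its block and plot leaves {2, 5, 4}.
Block 3, plot 5: eliminating its block and plot leaves {2, 5, 4}.
Block 4, plot 3: eliminating its block and plot leaves {2, 4}.
Block 4, plot 5: eliminating its block and plot leaves {2, 4}.
Block 5, plot 2: eliminating its block and plot leaves {4}.
Enumerating the assignments across these blanks that avoid any block or plot repeat gives 3 completions.

3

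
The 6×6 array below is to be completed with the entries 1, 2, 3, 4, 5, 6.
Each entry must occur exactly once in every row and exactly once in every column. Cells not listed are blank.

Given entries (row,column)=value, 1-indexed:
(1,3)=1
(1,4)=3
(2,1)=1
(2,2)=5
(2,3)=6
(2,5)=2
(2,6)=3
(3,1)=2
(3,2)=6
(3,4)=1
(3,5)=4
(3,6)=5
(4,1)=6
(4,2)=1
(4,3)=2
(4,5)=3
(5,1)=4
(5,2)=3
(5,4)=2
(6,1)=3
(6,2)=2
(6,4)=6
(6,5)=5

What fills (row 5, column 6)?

6

Row 1, column 1: row 1 has {1, 3} and column 1 has {1, 2, 3, 4, 6}, leaving only 5.
Row 1, column 2: row 1 has {1, 3, 5} and column 2 has {1, 2, 3, 5, 6}, leaving only 4.
Row 1, column 5: row 1 has {1, 3, 4, 5} and column 5 has {2, 3, 4, 5}, leaving only 6.
Row 1, column 6: row 1 has {1, 3, 4, 5, 6} and column 6 has {3, 5}, leaving only 2.
Row 2, column 4: row 2 has {1, 2, 3, 5, 6} and column 4 has {1, 2, 3, 6}, leaving only 4.
Row 3, column 3: row 3 has {1, 2, 4, 5, 6} and column 3 has {1, 2, 6}, leaving only 3.
Row 4, column 4: row 4 has {1, 2, 3, 6} and column 4 has {1, 2, 3, 4, 6}, leaving only 5.
Row 4, column 6: row 4 has {1, 2, 3, 5, 6} and column 6 has {2, 3, 5}, leaving only 4.
Row 5, column 3: row 5 has {2, 3, 4} and column 3 has {1, 2, 3, 6}, leaving only 5.
Row 5, column 5: row 5 has {2, 3, 4, 5} and column 5 has {2, 3, 4, 5, 6}, leaving only 1.
Row 5 already has {1, 2, 3, 4, 5} and column 6 already has {2, 3, 4, 5}, so row 5, column 6 must be 6.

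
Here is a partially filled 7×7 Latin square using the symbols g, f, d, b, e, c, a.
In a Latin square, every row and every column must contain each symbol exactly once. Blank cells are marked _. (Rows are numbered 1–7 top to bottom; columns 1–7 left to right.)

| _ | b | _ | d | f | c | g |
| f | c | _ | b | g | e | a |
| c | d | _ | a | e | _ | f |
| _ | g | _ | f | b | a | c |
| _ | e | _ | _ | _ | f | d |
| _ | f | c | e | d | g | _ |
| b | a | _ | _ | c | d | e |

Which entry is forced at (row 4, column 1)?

d

Row 2, column 3: row 2 has {g, f, b, e, c, a} and column 3 has {c}, leaving only d.
Row 3, column 6: row 3 has {f, d, e, c, a} and column 6 has {g, f, d, e, c, a}, leaving only b.
Row 3, column 3: row 3 has {f, d, b, e, c, a} and column 3 has {d, c}, leaving only g.
Row 4, column 3: row 4 has {g, f, b, c, a} and column 3 has {g, d, c}, leaving only e.
Row 4 already has {g, f, b, e, c, a} and column 1 already has {f, b, c}, so row 4, column 1 must be d.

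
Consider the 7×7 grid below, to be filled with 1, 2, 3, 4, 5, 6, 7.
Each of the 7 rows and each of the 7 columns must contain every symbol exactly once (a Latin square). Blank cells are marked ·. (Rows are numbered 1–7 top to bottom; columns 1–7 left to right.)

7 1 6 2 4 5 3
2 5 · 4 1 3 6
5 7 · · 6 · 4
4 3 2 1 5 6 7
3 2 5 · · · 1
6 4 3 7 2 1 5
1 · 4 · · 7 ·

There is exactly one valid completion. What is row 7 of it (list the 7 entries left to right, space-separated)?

Row 7, column 2: row 7 has {1, 4, 7} and column 2 has {1, 2, 3, 4, 5, 7}, leaving only 6.
Row 7, column 5: row 7 has {1, 4, 6, 7} and column 5 has {1, 2, 4, 5, 6}, leaving only 3.
Row 7, column 4: row 7 has {1, 3, 4, 6, 7} and column 4 has {1, 2, 4, 7}, leaving only 5.
Row 7, column 7: row 7 has {1, 3, 4, 5, 6, 7} and column 7 has {1, 3, 4, 5, 6, 7}, leaving only 2.
So row 7 reads: 1 6 4 5 3 7 2.

1 6 4 5 3 7 2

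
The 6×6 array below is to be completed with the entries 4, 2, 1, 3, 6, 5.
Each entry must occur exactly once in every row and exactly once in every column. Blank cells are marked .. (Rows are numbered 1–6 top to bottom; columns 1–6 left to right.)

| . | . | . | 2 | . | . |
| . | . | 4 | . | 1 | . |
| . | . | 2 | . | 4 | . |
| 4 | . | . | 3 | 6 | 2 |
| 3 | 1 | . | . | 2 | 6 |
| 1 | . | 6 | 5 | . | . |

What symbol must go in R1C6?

Row 2, column 4: row 2 has {4, 1} and column 4 has {2, 3, 5}, leaving only 6.
Row 3, column 4: row 3 has {4, 2} and column 4 has {2, 3, 6, 5}, leaving only 1.
Row 4, column 2: row 4 has {4, 2, 3, 6} and column 2 has {1}, leaving only 5.
Row 4, column 3: row 4 has {4, 2, 3, 6, 5} and column 3 has {4, 2, 6}, leaving only 1.
Row 5, column 3: row 5 has {2, 1, 3, 6} and column 3 has {4, 2, 1, 6}, leaving only 5.
Row 1, column 3: row 1 has {2} and column 3 has {4, 2, 1, 6, 5}, leaving only 3.
Row 1, column 5: row 1 has {2, 3} and column 5 has {4, 2, 1, 6}, leaving only 5.
Row 1, column 1: row 1 has {2, 3, 5} and column 1 has {4, 1, 3}, leaving only 6.
Row 1, column 2: row 1 has {2, 3, 6, 5} and column 2 has {1, 5}, leaving only 4.
Row 1 already has {4, 2, 3, 6, 5} and column 6 already has {2, 6}, so row 1, column 6 must be 1.

1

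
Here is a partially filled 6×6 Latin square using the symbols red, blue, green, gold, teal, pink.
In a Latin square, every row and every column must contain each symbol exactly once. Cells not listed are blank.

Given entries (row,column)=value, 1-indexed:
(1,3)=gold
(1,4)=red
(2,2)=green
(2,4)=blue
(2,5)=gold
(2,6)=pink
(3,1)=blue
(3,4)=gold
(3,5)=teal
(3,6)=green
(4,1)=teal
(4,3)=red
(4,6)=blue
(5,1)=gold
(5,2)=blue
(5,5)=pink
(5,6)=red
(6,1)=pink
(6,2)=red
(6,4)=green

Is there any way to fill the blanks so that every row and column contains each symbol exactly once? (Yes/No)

No

Row 1, column 1: row 1 has {red, gold} and column 1 has {blue, gold, teal, pink}, so it must be green.
Row 1, column 5: row 1 has {red, green, gold} and column 5 has {gold, teal, pink}, so it must be blue.
Now row 6, column 5: row 6 together with column 5 already contain {red, blue, green, gold, teal, pink} — every symbol — so nothing can go there. The grid has no valid completion.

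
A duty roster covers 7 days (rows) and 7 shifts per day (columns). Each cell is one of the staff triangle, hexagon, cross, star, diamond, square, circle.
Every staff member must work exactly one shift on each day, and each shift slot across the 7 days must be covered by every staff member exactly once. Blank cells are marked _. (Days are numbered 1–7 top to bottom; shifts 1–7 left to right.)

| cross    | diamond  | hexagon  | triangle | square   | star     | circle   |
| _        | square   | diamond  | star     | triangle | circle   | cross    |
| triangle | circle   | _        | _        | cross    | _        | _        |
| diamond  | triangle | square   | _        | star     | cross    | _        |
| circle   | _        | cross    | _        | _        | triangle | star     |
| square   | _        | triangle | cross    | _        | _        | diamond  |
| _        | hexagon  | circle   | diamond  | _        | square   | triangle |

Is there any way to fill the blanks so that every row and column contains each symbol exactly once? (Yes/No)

Day 5, shift 2: day 5 together with shift 2 already contain {triangle, hexagon, cross, star, diamond, square, circle} — every symbol — so nothing can go there. The grid has no valid completion.

No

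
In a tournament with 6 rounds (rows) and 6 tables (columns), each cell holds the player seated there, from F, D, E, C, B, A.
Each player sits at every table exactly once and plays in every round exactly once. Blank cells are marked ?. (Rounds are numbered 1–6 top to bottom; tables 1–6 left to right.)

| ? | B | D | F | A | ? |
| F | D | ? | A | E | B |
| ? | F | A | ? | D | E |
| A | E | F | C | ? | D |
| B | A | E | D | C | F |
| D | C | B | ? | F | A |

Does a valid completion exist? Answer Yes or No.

Yes

No round or table among the givens repeats a symbol, and propagating forced cells runs into no contradiction.
One valid completion exists (for instance, E B D F A C / F D C A E B / C F A B D E / A E F C B D / B A E D C F / D C B E F A).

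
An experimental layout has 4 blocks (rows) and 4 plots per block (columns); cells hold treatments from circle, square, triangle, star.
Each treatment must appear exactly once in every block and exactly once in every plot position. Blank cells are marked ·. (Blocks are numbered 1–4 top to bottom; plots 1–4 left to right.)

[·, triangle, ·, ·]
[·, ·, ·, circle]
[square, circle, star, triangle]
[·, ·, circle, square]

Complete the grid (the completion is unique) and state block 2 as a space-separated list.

star square triangle circle

Block 1, plot 3: block 1 has {triangle} and plot 3 has {circle, star}, leaving only square.
Block 2, plot 3: block 2 has {circle} and plot 3 has {circle, square, star}, leaving only triangle.
Block 2, plot 1: block 2 has {circle, triangle} and plot 1 has {square}, leaving only star.
Block 2, plot 2: block 2 has {circle, triangle, star} and plot 2 has {circle, triangle}, leaving only square.
So block 2 reads: star square triangle circle.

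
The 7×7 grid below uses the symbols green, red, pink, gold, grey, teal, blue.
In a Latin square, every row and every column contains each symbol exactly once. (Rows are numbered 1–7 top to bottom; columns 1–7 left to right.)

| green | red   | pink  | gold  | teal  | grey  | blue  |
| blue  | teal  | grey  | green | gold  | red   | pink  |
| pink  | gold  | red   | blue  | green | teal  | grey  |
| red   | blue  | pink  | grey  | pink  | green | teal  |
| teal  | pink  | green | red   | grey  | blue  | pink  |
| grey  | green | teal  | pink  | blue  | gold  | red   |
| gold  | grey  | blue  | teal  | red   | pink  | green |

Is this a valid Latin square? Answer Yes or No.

No

Row 5 contains pink twice (at columns 2 and 7); row 4 is also not a permutation.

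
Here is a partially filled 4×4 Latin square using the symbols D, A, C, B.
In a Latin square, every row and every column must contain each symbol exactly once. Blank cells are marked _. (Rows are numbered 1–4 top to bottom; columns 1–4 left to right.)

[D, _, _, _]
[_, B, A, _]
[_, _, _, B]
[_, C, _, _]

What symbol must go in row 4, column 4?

Row 1, column 2: row 1 has {D} and column 2 has {C, B}, leaving only A.
Row 1, column 4: row 1 has {D, A} and column 4 has {B}, leaving only C.
Row 1, column 3: row 1 has {D, A, C} and column 3 has {A}, leaving only B.
Row 2, column 1: row 2 has {A, B} and column 1 has {D}, leaving only C.
Row 2, column 4: row 2 has {A, C, B} and column 4 has {C, B}, leaving only D.
Row 4 already has {C} and column 4 already has {D, C, B}, so row 4, column 4 must be A.

A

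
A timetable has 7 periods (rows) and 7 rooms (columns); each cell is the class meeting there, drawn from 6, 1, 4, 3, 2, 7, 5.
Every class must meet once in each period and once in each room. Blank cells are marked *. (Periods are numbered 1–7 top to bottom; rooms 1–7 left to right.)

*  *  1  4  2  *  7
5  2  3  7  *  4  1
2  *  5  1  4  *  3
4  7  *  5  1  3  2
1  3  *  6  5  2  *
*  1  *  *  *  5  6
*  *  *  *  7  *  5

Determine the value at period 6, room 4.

2

Period 1, room 6: period 1 has {1, 4, 2, 7} and room 6 has {4, 3, 2, 5}, leaving only 6.
Period 1, room 1: period 1 has {6, 1, 4, 2, 7} and room 1 has {1, 4, 2, 5}, leaving only 3.
Period 1, room 2: period 1 has {6, 1, 4, 3, 2, 7} and room 2 has {1, 3, 2, 7}, leaving only 5.
Period 2, room 5: period 2 has {1, 4, 3, 2, 7, 5} and room 5 has {1, 4, 2, 7, 5}, leaving only 6.
Period 3, room 2: period 3 has {1, 4, 3, 2, 5} and room 2 has {1, 3, 2, 7, 5}, leaving only 6.
Period 3, room 6: period 3 has {6, 1, 4, 3, 2, 5} and room 6 has {6, 4, 3, 2, 5}, leaving only 7.
Period 4, room 3: period 4 has {1, 4, 3, 2, 7, 5} and room 3 has {1, 3, 5}, leaving only 6.
Period 5, room 7: period 5 has {6, 1, 3, 2, 5} and room 7 has {6, 1, 3, 2, 7, 5}, leaving only 4.
Period 5, room 3: period 5 has {6, 1, 4, 3, 2, 5} and room 3 has {6, 1, 3, 5}, leaving only 7.
Period 6, room 1: period 6 has {6, 1, 5} and room 1 has {1, 4, 3, 2, 5}, leaving only 7.
Period 6, room 5: period 6 has {6, 1, 7, 5} and room 5 has {6, 1, 4, 2, 7, 5}, leaving only 3.
Period 6 already has {6, 1, 3, 7, 5} and room 4 already has {6, 1, 4, 7, 5}, so period 6, room 4 must be 2.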